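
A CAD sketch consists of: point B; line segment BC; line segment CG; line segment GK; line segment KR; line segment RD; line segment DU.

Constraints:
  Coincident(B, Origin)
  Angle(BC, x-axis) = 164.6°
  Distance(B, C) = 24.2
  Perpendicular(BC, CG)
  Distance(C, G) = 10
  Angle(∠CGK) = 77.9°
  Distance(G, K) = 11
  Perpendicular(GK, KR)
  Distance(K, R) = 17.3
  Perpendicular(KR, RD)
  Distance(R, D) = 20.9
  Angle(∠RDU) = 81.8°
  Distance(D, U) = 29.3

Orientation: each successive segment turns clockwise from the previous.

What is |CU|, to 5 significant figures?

22.857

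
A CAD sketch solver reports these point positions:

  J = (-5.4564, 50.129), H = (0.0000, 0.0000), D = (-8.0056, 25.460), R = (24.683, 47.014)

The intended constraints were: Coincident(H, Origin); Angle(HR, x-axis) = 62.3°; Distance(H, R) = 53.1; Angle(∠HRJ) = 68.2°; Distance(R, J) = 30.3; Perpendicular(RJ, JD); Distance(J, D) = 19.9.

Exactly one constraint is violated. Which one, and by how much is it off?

Distance(J, D) = 19.9 — off by 4.90.

H = (0.00, 0.00) ✓; HR at 62.30° ✓; |HR| = 53.10 ✓; ∠HRJ = 68.20° ✓; |RJ| = 30.30 ✓; ∠(RJ, JD) = 90.00° ✓; |JD| = 24.80 ✗.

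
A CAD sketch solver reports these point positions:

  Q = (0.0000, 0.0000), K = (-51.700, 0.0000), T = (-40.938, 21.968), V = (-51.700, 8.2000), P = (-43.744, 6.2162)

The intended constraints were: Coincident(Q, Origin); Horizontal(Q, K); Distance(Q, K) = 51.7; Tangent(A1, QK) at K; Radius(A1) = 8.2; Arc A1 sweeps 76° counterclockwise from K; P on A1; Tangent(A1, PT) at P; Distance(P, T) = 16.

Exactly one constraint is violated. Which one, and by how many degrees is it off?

Tangent(A1, PT) at P — off by 3.90°.

Q = (0.00, 0.00) ✓; Q.y = 0.00, K.y = 0.00 ✓; |QK| = 51.70 ✓; ∠(VK, KQ) = 90.00° ✓; |VK| = 8.200 ✓; bearing(V→P) − bearing(V→K) = 76.00° ✓; |VP| = 8.200 ✓; ∠(VP, PT) = 86.10° ✗; |PT| = 16.00 ✓.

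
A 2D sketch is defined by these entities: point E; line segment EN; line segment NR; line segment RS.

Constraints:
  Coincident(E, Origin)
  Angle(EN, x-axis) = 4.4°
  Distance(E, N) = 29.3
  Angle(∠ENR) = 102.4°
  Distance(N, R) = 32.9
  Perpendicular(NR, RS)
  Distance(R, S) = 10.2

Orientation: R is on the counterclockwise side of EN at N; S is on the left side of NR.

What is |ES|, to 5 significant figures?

43.303

E is at the origin; EN runs at 4.4° with length 29.3, so N = 29.3·(cos 4.4°, sin 4.4°) = (29.214, 2.2479). ∠ENR = 102.4°, so NR runs at 4.4° + (180° − 102.4°) = 82.000° from the x-axis; with |NR| = 32.9, R = N + 32.9·(cos 82.000°, sin 82.000°) = (33.792, 34.828). NR ⟂ RS; with |RS| = 10.2 on the left of NR, S = R + 10.2·(-0.99027, 0.13917) = (23.692, 36.247). Then |ES| = |S − E| = 43.303.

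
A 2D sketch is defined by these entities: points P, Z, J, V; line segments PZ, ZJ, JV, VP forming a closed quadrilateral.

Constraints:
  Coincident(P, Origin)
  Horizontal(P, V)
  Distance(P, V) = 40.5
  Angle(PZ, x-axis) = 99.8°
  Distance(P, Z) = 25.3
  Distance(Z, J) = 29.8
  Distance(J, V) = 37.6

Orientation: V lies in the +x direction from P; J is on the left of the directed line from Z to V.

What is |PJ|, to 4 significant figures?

41.57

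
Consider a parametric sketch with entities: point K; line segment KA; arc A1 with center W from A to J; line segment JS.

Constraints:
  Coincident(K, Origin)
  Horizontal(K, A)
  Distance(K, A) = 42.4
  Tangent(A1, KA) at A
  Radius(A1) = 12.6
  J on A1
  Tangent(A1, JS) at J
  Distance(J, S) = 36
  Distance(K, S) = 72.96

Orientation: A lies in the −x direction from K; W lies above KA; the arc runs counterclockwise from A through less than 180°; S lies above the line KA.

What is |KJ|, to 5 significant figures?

38.171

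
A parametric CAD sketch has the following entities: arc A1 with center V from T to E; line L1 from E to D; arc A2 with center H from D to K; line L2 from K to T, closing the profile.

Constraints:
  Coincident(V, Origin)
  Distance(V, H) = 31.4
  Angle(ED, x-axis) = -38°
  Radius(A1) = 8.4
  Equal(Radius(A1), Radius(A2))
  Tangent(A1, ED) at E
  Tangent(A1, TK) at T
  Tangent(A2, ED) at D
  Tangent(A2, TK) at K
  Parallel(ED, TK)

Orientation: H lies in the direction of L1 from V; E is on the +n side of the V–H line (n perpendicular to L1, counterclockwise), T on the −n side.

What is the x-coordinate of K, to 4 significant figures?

19.57

The slot axis is L1's direction at -38.0°, so u = (cos -38.0°, sin -38.0°) = (0.7880, -0.6157) and n = (−sin -38.0°, cos -38.0°) = (0.6157, 0.7880). V is at the origin and H lies 31.4 along u from V, so H = 31.4·u = (24.74, -19.33). Tangency of A1 to both parallel lines with radius 8.4 puts E and T at V ± 8.4·n: E = (5.172, 6.619), T = (-5.172, -6.619). Equal radii place D and K the same way about H: D = H + 8.4·n = (29.92, -12.71), K = H − 8.4·n = (19.57, -25.95). So K.x = 19.57.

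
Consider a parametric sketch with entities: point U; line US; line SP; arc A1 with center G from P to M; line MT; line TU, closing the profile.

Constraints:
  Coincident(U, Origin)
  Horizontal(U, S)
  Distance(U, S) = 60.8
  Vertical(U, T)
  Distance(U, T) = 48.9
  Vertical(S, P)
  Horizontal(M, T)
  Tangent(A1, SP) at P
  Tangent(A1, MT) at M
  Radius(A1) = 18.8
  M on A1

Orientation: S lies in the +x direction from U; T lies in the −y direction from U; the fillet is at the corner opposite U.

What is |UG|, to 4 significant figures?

51.67

U is at the origin; US is horizontal with |US| = 60.8 and S on the +x side, so S = (60.80, 0.000). U and T share the same x with |UT| = 48.9 and T on the −y side, so T = (0.000, -48.90). The virtual corner opposite U is at (60.80, -48.90). Since A1 is tangent to SP there, GP ⟂ SP and since A1 is tangent to MT there, GM ⟂ MT, with radius 18.8, so the center G sits 18.8 in from both sides at G = (42.00, -30.10). Then |UG| = |G − U| = 51.67.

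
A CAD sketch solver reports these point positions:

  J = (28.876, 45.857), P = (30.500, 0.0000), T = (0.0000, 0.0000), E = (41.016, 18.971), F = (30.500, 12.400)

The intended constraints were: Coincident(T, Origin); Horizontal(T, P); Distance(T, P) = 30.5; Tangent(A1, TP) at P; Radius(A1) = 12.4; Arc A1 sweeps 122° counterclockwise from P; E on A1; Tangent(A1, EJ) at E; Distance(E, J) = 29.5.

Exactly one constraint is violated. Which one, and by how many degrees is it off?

Tangent(A1, EJ) at E — off by 7.70°.

T = (0.00, 0.00) ✓; T.y = 0.00, P.y = 0.00 ✓; |TP| = 30.50 ✓; ∠(FP, PT) = 90.00° ✓; |FP| = 12.40 ✓; bearing(F→E) − bearing(F→P) = 122.0° ✓; |FE| = 12.40 ✓; ∠(FE, EJ) = 97.70° ✗; |EJ| = 29.50 ✓.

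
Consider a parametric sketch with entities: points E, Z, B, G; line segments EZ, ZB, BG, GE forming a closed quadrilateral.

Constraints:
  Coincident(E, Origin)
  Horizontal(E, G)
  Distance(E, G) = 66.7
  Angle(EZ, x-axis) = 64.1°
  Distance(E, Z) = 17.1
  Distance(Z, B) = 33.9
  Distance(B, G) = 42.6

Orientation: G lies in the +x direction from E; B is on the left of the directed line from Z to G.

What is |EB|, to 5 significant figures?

48.710

Checks: |ZB| = 33.90 ✓; |BG| = 42.60 ✓.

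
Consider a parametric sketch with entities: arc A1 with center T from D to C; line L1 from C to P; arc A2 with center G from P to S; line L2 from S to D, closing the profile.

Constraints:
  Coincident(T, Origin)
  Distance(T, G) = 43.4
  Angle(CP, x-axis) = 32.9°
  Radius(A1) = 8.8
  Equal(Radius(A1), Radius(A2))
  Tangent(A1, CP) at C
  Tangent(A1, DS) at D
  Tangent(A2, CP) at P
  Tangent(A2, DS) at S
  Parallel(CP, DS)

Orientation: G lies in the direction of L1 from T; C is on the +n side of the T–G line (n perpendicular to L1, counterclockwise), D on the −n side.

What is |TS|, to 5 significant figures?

44.283

The slot axis is L1's direction at 32.9°, so u = (cos 32.9°, sin 32.9°) = (0.83962, 0.54317) and n = (−sin 32.9°, cos 32.9°) = (-0.54317, 0.83962). T is at the origin and G lies 43.4 along u from T, so G = 43.4·u = (36.440, 23.574). Tangency of A1 to both parallel lines with radius 8.8 puts C and D at T ± 8.8·n: C = (-4.7799, 7.3887), D = (4.7799, -7.3887). Equal radii place P and S the same way about G: P = G + 8.8·n = (31.660, 30.962), S = G − 8.8·n = (41.219, 16.185). Then |TS| = |S − T| = 44.283.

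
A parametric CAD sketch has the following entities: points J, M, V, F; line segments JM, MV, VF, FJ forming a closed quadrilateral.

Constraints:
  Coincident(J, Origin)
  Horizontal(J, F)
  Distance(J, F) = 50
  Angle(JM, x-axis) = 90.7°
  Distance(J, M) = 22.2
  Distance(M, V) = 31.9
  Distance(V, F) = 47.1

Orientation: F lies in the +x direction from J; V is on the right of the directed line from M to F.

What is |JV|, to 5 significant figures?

10.191

J is at the origin; J and F share the same y with |JF| = 50.0 and F in +x, so F = (50.0, 0). JM runs at 90.7° with |JM| = 22.2, so M = (-0.27122, 22.198). V is determined by |MV| = 31.9 and |VF| = 47.1 together: it lies at the intersection of circle(M, 31.9) and circle(F, 47.1). With |MF| = 54.954, the foot of the radical line on MF is 16.552 from M and the perpendicular offset is √(31.9² − 16.552²) = 27.270. Taking the right-of-MF solution: V = (3.8544, -9.4337).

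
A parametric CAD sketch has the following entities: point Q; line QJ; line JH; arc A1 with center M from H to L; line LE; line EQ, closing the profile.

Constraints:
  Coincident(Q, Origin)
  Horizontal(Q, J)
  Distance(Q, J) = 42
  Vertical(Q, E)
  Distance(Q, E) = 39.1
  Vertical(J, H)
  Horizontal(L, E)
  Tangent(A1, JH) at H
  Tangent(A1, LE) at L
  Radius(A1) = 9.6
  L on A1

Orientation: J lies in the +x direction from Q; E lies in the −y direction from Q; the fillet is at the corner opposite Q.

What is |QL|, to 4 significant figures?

50.78

Q is at the origin; Q and J share the same y with |QJ| = 42.0 and J on the +x side, so J = (42.00, 0.000). Q and E share the same x with |QE| = 39.1 and E on the −y side, so E = (0.000, -39.10). The virtual corner opposite Q is at (42.00, -39.10). A1 meets JH tangentially, so MH is at right angles to JH and the tangent condition forces ML to be normal to LE, with radius 9.6, so the center M sits 9.6 in from both sides at M = (32.40, -29.50). That places the tangent points at H = (42.00, -29.50) on JH and L = (32.40, -39.10) on LE. Then |QL| = |L − Q| = 50.78.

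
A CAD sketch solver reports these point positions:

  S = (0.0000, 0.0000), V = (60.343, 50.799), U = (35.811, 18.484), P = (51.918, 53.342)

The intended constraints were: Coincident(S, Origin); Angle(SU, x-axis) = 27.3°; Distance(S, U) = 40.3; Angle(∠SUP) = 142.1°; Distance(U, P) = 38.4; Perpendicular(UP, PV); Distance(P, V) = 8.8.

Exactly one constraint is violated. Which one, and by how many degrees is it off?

Perpendicular(UP, PV) — off by 8.00°.

S = (0.00, 0.00) ✓; SU at 27.30° ✓; |SU| = 40.30 ✓; ∠SUP = 142.1° ✓; |UP| = 38.40 ✓; ∠(UP, PV) = 82.00° ✗; |PV| = 8.800 ✓.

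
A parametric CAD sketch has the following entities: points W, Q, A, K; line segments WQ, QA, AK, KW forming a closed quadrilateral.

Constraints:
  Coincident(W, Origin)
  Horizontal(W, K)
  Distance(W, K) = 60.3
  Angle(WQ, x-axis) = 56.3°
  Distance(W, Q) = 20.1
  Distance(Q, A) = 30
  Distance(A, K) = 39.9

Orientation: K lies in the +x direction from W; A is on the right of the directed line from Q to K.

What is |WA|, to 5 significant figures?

24.720

Checks: WQ at 56.30° ✓; |QA| = 30.00 ✓; |AK| = 39.90 ✓.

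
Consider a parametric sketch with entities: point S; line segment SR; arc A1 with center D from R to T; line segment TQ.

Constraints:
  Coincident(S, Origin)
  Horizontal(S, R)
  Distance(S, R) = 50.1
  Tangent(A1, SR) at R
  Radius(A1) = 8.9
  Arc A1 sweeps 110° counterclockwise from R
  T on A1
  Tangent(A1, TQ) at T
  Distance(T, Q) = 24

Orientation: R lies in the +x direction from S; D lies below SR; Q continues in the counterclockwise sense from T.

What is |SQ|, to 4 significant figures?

60.70

On A1, R sits at bearing 90° from D; a 110° counterclockwise sweep puts T at bearing 200°, so T = D + 8.9·(cos 200°, sin 200°) = (41.74, -11.94). The tangent condition forces DT to be normal to TQ, so TQ runs along (−sin 200°, cos 200°); with |TQ| = 24.0, Q = (49.95, -34.50). Then |SQ| = |Q − S| = 60.70.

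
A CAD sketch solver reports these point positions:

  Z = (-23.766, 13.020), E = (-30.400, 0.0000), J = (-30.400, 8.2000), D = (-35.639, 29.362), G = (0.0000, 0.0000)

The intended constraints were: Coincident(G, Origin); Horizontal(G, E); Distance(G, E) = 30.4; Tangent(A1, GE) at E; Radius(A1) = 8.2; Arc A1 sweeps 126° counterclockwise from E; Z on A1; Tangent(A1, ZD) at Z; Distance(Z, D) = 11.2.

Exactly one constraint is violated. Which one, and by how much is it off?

Distance(Z, D) = 11.2 — off by 9.00.

G = (0.00, 0.00) ✓; G.y = 0.00, E.y = 0.00 ✓; |GE| = 30.40 ✓; ∠(JE, EG) = 90.00° ✓; |JE| = 8.200 ✓; bearing(J→Z) − bearing(J→E) = 126.0° ✓; |JZ| = 8.200 ✓; ∠(JZ, ZD) = 90.00° ✓; |ZD| = 20.20 ✗.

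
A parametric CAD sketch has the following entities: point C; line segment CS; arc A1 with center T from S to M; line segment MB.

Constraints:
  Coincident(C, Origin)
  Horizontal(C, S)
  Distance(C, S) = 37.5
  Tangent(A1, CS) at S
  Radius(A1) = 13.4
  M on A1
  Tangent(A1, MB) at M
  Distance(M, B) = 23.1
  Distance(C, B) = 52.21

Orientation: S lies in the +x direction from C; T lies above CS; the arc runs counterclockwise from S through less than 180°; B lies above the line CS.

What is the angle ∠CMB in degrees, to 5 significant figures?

76.098°

Checks: |TM| = 13.40 ✓; ∠(TM, MB) = 90.00° ✓; |MB| = 23.10 ✓; |CB| = 52.21 ✓.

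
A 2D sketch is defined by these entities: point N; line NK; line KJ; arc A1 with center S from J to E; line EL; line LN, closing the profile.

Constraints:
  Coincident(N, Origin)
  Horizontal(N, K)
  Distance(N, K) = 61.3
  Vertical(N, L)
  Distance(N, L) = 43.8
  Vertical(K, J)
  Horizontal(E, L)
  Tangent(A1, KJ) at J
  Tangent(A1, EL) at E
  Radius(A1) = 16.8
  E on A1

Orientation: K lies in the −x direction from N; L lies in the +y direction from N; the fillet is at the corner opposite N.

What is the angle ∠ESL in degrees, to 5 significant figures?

69.317°

The virtual corner opposite N is at (-61.300, 43.800). The tangent condition forces SJ to be normal to KJ and tangency of A1 to EL means the radius SE is perpendicular to EL, with radius 16.8, so the center S sits 16.8 in from both sides at S = (-44.500, 27.000). That places the tangent points at J = (-61.300, 27.000) on KJ and E = (-44.500, 43.800) on EL. Then cos ∠ESL = SE·SL / (|SE||SL|), giving 69.317°.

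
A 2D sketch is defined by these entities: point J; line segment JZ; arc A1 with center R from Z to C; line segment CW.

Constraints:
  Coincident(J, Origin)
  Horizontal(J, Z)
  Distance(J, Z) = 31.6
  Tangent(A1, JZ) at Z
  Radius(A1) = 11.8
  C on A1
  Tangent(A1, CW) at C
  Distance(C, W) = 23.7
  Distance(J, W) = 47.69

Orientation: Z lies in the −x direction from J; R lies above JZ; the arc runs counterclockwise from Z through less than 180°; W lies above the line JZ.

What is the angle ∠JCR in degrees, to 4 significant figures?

122.2°

Checks: J = (0.00, 0.00) ✓; |RC| = 11.80 ✓; ∠(RC, CW) = 90.00° ✓; |CW| = 23.70 ✓; |JW| = 47.69 ✓.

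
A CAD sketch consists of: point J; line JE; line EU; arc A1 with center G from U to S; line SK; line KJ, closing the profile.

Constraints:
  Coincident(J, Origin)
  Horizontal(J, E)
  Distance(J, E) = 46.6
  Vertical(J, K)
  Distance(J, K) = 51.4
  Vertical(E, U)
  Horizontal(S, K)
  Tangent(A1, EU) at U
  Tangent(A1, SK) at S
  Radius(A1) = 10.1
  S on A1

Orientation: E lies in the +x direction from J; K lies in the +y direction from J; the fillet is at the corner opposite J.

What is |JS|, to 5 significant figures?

63.041

J is at the origin; J and E share the same y with |JE| = 46.6 and E on the +x side, so E = (46.600, 0.0000). JK is vertical with |JK| = 51.4 and K on the +y side, so K = (0.0000, 51.400). The virtual corner opposite J is at (46.600, 51.400). The tangent condition forces GU to be normal to EU and A1 meets SK tangentially, so GS is at right angles to SK, with radius 10.1, so the center G sits 10.1 in from both sides at G = (36.500, 41.300). That places the tangent points at U = (46.600, 41.300) on EU and S = (36.500, 51.400) on SK. Then |JS| = |S − J| = 63.041.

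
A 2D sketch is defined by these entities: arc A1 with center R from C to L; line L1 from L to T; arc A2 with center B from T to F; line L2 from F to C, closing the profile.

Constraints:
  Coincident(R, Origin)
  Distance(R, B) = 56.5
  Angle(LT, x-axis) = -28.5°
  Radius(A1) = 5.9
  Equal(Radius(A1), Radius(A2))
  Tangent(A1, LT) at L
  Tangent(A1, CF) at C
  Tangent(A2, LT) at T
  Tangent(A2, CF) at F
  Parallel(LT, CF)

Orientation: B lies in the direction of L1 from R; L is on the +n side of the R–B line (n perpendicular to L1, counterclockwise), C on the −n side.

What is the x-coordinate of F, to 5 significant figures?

46.838

The slot axis is L1's direction at -28.5°, so u = (cos -28.5°, sin -28.5°) = (0.87882, -0.47716) and n = (−sin -28.5°, cos -28.5°) = (0.47716, 0.87882). R is at the origin and B lies 56.5 along u from R, so B = 56.5·u = (49.653, -26.959). Tangency of A1 to both parallel lines with radius 5.9 puts L and C at R ± 5.9·n: L = (2.8152, 5.1850), C = (-2.8152, -5.1850). Equal radii place T and F the same way about B: T = B + 5.9·n = (52.468, -21.774), F = B − 5.9·n = (46.838, -32.144). So F.x = 46.838.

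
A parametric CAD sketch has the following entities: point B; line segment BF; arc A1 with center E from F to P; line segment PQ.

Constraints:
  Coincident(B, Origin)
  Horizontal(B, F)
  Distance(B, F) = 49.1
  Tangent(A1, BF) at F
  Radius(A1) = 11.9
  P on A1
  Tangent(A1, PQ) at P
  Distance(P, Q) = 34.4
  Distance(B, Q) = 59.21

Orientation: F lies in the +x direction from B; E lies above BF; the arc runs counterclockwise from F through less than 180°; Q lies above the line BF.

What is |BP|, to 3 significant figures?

61.5

B is at the origin; BF is horizontal with |BF| = 49.1 and F on the +x side, so F = (49.1, 0.00). Tangency of A1 to BF means the radius EF is perpendicular to BF, so E = F + (0, 11.9) = (49.1, 11.9). Since EP ⟂ PQ (tangency), |EQ| = √(11.9² + 34.4²) = 36.4 regardless of where P sits on A1. So Q lies on both circle(B, 59.21) and circle(E, 36.4); the above-BF intersection is Q = (37.0, 46.2). P is the foot of the tangent from Q: P = (58.4, 19.3).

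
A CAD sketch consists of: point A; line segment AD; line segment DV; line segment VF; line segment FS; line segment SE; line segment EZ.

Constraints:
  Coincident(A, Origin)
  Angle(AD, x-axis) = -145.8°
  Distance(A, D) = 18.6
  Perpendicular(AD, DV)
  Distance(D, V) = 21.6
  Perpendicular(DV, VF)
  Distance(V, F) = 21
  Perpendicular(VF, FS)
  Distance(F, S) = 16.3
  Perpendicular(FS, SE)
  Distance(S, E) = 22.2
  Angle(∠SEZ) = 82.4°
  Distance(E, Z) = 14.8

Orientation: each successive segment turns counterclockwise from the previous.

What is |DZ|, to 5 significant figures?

19.984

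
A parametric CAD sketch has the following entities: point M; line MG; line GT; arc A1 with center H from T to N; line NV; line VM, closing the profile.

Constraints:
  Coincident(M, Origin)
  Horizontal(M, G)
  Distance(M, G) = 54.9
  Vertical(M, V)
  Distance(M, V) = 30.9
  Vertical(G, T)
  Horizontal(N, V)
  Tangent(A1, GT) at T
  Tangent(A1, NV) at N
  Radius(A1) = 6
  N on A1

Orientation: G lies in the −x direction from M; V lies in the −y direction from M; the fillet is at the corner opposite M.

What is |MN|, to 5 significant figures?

57.845

M is at the origin; M and G share the same y with |MG| = 54.9 and G on the −x side, so G = (-54.900, 0.0000). MV is vertical with |MV| = 30.9 and V on the −y side, so V = (0.0000, -30.900). The virtual corner opposite M is at (-54.900, -30.900). The tangent condition forces HT to be normal to GT and since A1 is tangent to NV there, HN ⟂ NV, with radius 6.0, so the center H sits 6.0 in from both sides at H = (-48.900, -24.900). That places the tangent points at T = (-54.900, -24.900) on GT and N = (-48.900, -30.900) on NV. Then |MN| = |N − M| = 57.845.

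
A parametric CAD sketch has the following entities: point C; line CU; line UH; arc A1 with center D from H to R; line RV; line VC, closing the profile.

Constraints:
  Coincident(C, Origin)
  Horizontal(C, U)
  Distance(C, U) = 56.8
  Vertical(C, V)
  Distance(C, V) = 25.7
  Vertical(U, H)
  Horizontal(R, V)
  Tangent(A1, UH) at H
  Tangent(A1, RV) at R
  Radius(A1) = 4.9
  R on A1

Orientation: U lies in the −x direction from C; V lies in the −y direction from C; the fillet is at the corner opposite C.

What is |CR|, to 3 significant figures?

57.9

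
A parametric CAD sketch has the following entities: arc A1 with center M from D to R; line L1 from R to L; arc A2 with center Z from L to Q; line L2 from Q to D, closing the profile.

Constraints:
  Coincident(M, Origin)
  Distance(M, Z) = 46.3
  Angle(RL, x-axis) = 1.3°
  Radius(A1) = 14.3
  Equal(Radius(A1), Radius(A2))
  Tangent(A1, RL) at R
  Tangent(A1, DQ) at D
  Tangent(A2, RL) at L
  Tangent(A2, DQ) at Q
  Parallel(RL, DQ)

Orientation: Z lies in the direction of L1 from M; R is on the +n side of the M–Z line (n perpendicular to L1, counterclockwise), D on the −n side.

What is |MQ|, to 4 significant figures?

48.46

The slot axis is L1's direction at 1.3°, so u = (cos 1.3°, sin 1.3°) = (0.9997, 0.02269) and n = (−sin 1.3°, cos 1.3°) = (-0.02269, 0.9997). M is at the origin and Z lies 46.3 along u from M, so Z = 46.3·u = (46.29, 1.050). Tangency of A1 to both parallel lines with radius 14.3 puts R and D at M ± 14.3·n: R = (-0.3244, 14.30), D = (0.3244, -14.30). Equal radii place L and Q the same way about Z: L = Z + 14.3·n = (45.96, 15.35), Q = Z − 14.3·n = (46.61, -13.25). Then |MQ| = |Q − M| = 48.46.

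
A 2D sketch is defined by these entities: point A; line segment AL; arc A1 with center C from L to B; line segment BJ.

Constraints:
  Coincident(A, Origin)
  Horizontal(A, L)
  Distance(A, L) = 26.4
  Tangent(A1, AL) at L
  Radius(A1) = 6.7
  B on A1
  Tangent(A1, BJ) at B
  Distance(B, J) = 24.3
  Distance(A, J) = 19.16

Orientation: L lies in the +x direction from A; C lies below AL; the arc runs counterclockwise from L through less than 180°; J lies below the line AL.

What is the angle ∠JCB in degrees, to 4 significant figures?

74.59°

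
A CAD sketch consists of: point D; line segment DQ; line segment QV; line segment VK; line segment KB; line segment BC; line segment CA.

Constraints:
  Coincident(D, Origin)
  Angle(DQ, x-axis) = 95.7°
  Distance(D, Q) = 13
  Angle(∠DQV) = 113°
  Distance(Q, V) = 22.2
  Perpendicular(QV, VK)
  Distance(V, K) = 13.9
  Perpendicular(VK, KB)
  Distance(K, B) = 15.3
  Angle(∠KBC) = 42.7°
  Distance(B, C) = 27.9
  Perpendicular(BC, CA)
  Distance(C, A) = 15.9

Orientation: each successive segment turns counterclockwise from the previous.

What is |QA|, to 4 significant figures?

38.76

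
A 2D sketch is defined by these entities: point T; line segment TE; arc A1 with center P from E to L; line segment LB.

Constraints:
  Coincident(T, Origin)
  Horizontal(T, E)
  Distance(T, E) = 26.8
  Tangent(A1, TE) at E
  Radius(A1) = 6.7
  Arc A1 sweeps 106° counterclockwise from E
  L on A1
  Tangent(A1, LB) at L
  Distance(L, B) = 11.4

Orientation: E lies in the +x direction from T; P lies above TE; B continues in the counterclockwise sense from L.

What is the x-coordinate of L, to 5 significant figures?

33.240

T is at the origin; TE is horizontal with |TE| = 26.8 and E on the +x side, so E = (26.800, 0.0000). Tangency of A1 to TE means the radius PE is perpendicular to TE, so P = E + (0, 6.7) = (26.800, 6.7000). On A1, E sits at bearing -90° from P; a 106° counterclockwise sweep puts L at bearing 16°, so L = P + 6.7·(cos 16°, sin 16°) = (33.240, 8.5468). So L.x = 33.240.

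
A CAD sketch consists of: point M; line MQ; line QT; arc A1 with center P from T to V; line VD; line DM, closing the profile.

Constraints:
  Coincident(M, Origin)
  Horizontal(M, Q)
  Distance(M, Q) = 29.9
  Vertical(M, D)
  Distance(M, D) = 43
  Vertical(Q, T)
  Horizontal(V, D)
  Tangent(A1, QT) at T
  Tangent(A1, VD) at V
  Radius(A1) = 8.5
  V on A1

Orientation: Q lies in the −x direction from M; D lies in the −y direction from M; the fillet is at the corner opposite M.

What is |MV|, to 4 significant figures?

48.03

M is at the origin; MQ is horizontal with |MQ| = 29.9 and Q on the −x side, so Q = (-29.90, 0.000). M and D share the same x with |MD| = 43.0 and D on the −y side, so D = (0.000, -43.00). The virtual corner opposite M is at (-29.90, -43.00). A1 meets QT tangentially, so PT is at right angles to QT and A1 meets VD tangentially, so PV is at right angles to VD, with radius 8.5, so the center P sits 8.5 in from both sides at P = (-21.40, -34.50). That places the tangent points at T = (-29.90, -34.50) on QT and V = (-21.40, -43.00) on VD. Then |MV| = |V − M| = 48.03.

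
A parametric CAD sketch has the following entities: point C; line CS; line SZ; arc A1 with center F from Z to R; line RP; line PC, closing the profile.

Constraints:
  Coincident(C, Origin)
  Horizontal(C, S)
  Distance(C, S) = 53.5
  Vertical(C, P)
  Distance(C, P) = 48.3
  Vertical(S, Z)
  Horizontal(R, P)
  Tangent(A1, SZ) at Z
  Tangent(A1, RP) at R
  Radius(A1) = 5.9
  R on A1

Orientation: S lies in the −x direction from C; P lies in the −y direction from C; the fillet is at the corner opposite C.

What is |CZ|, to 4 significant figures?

68.26

The virtual corner opposite C is at (-53.50, -48.30). Tangency of A1 to SZ means the radius FZ is perpendicular to SZ and the tangent condition forces FR to be normal to RP, with radius 5.9, so the center F sits 5.9 in from both sides at F = (-47.60, -42.40). That places the tangent points at Z = (-53.50, -42.40) on SZ and R = (-47.60, -48.30) on RP. Then |CZ| = |Z − C| = 68.26.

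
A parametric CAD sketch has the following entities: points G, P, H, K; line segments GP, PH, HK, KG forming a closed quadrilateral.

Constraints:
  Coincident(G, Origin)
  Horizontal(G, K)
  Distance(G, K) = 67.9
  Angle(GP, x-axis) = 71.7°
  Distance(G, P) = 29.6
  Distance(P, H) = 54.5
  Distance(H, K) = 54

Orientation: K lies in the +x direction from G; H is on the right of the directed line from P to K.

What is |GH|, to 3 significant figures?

32.4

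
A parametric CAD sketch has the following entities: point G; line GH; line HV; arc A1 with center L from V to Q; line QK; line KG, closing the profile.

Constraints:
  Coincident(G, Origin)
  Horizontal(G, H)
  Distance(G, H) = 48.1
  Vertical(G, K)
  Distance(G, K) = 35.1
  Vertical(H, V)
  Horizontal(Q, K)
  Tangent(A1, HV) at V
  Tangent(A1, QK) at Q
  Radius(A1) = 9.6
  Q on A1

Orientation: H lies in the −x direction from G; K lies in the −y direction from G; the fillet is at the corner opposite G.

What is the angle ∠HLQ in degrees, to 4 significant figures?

159.4°

G is at the origin; G and H share the same y with |GH| = 48.1 and H on the −x side, so H = (-48.10, 0.000). G and K share the same x with |GK| = 35.1 and K on the −y side, so K = (0.000, -35.10). The virtual corner opposite G is at (-48.10, -35.10). Since A1 is tangent to HV there, LV ⟂ HV and tangency of A1 to QK means the radius LQ is perpendicular to QK, with radius 9.6, so the center L sits 9.6 in from both sides at L = (-38.50, -25.50). That places the tangent points at V = (-48.10, -25.50) on HV and Q = (-38.50, -35.10) on QK. Then cos ∠HLQ = LH·LQ / (|LH||LQ|), giving 159.4°.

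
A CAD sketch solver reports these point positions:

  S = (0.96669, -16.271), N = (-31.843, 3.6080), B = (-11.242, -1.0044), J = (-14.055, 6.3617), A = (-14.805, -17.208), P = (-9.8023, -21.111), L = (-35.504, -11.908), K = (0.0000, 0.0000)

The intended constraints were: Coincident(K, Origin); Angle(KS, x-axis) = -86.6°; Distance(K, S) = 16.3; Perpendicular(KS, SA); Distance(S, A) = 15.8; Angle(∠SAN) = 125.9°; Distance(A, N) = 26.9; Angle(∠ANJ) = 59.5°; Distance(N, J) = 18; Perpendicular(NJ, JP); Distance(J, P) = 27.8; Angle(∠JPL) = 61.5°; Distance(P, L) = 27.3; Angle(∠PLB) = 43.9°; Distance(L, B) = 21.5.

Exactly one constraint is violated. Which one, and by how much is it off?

Distance(L, B) = 21.5 — off by 5.10.

K = (0.00, 0.00) ✓; KS at -86.60° ✓; |KS| = 16.30 ✓; ∠(KS, SA) = 90.00° ✓; |SA| = 15.80 ✓; ∠SAN = 125.9° ✓; |AN| = 26.90 ✓; ∠ANJ = 59.50° ✓; |NJ| = 18.00 ✓; ∠(NJ, JP) = 90.00° ✓; |JP| = 27.80 ✓; ∠JPL = 61.50° ✓; |PL| = 27.30 ✓; ∠PLB = 43.90° ✓; |LB| = 26.60 ✗.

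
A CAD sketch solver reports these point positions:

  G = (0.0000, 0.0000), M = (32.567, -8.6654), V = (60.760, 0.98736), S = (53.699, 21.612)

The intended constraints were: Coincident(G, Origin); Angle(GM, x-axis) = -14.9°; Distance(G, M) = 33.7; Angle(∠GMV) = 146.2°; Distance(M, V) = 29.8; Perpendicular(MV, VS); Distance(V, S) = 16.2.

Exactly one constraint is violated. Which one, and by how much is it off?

Distance(V, S) = 16.2 — off by 5.60.

G = (0.00, 0.00) ✓; GM at -14.90° ✓; |GM| = 33.70 ✓; ∠GMV = 146.2° ✓; |MV| = 29.80 ✓; ∠(MV, VS) = 90.00° ✓; |VS| = 21.80 ✗.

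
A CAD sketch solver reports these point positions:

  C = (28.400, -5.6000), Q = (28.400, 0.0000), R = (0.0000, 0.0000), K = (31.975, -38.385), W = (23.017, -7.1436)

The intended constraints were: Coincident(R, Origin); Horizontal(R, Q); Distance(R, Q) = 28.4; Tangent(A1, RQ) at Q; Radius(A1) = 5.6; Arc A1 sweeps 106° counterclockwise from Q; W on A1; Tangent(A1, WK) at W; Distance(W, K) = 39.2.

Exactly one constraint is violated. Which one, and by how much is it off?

Distance(W, K) = 39.2 — off by 6.70.

R = (0.00, 0.00) ✓; R.y = 0.00, Q.y = 0.00 ✓; |RQ| = 28.40 ✓; ∠(CQ, QR) = 90.00° ✓; |CQ| = 5.600 ✓; bearing(C→W) − bearing(C→Q) = 106.0° ✓; |CW| = 5.600 ✓; ∠(CW, WK) = 90.00° ✓; |WK| = 32.50 ✗.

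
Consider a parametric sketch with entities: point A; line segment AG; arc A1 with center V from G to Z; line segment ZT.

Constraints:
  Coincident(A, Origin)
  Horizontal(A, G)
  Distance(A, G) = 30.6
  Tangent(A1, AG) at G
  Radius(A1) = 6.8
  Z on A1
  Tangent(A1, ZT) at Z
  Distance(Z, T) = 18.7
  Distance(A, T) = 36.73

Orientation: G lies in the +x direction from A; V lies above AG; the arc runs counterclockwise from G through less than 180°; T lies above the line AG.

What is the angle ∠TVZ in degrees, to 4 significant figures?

70.02°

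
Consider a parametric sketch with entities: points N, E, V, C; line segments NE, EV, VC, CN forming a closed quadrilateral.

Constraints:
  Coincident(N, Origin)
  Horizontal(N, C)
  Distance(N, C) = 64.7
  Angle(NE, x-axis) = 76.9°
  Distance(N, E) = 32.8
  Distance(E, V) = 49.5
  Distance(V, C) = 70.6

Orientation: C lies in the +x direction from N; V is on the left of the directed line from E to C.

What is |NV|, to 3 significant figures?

79.3

N is at the origin; N and C share the same y with |NC| = 64.7 and C in +x, so C = (64.7, 0). NE runs at 76.9° with |NE| = 32.8, so E = (7.43, 31.9). V is determined by |EV| = 49.5 and |VC| = 70.6 together: it lies at the intersection of circle(E, 49.5) and circle(C, 70.6). With |EC| = 65.6, the foot of the radical line on EC is 13.5 from E and the perpendicular offset is √(49.5² − 13.5²) = 47.6. Taking the left-of-EC solution: V = (42.4, 67.0).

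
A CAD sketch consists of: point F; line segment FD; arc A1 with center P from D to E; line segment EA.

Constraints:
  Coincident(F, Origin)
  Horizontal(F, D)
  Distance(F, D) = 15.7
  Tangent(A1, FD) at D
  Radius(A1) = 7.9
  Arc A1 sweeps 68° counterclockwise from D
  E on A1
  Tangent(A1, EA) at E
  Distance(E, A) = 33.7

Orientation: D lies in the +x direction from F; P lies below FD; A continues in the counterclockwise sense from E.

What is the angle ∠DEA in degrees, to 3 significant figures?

146°

F is at the origin; F and D share the same y with |FD| = 15.7 and D on the +x side, so D = (15.7, 0.00). Since A1 is tangent to FD there, PD ⟂ FD, so P = D + (0, -7.9) = (15.7, -7.90). On A1, D sits at bearing 90° from P; a 68° counterclockwise sweep puts E at bearing 158°, so E = P + 7.9·(cos 158°, sin 158°) = (8.38, -4.94). The tangent condition forces PE to be normal to EA, so EA runs along (−sin 158°, cos 158°); with |EA| = 33.7, A = (-4.25, -36.2). Then cos ∠DEA = ED·EA / (|ED||EA|), giving 146°.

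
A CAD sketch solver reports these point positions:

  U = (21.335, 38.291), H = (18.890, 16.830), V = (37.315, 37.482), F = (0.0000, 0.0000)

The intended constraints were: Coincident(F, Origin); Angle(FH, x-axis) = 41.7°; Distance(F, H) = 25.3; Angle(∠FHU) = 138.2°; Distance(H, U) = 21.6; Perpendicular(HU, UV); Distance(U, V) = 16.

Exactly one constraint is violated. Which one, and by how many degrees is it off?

Perpendicular(HU, UV) — off by 3.60°.

F = (0.00, 0.00) ✓; FH at 41.70° ✓; |FH| = 25.30 ✓; ∠FHU = 138.2° ✓; |HU| = 21.60 ✓; ∠(HU, UV) = 86.40° ✗; |UV| = 16.00 ✓.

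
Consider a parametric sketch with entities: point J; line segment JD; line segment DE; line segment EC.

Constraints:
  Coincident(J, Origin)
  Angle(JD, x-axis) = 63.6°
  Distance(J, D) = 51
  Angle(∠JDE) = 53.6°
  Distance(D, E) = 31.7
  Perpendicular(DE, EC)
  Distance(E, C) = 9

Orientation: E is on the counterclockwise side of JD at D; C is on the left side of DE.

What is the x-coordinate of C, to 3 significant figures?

-6.98

J is at the origin; JD runs at 63.6° with length 51.0, so D = 51.0·(cos 63.6°, sin 63.6°) = (22.7, 45.7). ∠JDE = 53.6°, so DE runs at 63.6° + (180° − 53.6°) = 190° from the x-axis; with |DE| = 31.7, E = D + 31.7·(cos 190°, sin 190°) = (-8.54, 40.2). The perpendicularity gives EC at right angles to DE; with |EC| = 9.0 on the left of DE, C = E + 9.0·(0.174, -0.985) = (-6.98, 31.3). So C.x = -6.98.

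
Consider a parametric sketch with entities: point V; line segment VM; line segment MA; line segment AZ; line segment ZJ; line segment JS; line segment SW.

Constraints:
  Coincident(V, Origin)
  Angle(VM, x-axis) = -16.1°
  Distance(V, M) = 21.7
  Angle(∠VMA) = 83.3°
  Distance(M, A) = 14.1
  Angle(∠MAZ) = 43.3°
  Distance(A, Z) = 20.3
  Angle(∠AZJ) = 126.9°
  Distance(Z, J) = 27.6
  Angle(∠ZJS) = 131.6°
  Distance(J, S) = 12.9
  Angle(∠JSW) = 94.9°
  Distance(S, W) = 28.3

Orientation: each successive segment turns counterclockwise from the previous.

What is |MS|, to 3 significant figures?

34.7

∠AZJ = 126.9° gives ZJ at -89.6° from the x-axis; with |ZJ| = 27.6, J = (7.20, -32.0). ∠ZJS = 131.6° gives JS at -41.2° from the x-axis; with |JS| = 12.9, S = (16.9, -40.5). Then |MS| = |S − M| = 34.7.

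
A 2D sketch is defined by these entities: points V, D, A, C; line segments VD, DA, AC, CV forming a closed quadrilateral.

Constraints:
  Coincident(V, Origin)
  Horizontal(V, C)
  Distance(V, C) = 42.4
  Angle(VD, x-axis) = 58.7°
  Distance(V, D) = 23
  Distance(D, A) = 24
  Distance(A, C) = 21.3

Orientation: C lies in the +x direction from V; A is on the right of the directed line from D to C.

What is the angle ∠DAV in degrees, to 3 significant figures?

60.6°

V is at the origin; V and C share the same y with |VC| = 42.4 and C in +x, so C = (42.4, 0). VD runs at 58.7° with |VD| = 23.0, so D = (11.9, 19.7). A is determined by |DA| = 24.0 and |AC| = 21.3 together: it lies at the intersection of circle(D, 24.0) and circle(C, 21.3). With |DC| = 36.2, the foot of the radical line on DC is 19.8 from D and the perpendicular offset is √(24.0² − 19.8²) = 13.6. Taking the right-of-DC solution: A = (21.2, -2.47).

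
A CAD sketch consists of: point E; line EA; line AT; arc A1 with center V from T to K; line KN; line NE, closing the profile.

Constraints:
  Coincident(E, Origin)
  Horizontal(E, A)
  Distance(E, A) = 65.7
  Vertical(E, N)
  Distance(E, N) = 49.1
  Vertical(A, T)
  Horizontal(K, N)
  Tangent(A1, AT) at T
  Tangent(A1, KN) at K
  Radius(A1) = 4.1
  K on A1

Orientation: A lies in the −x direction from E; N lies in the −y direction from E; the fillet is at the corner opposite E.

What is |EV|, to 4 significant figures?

76.29

E is at the origin; E and A share the same y with |EA| = 65.7 and A on the −x side, so A = (-65.70, 0.000). EN is vertical with |EN| = 49.1 and N on the −y side, so N = (0.000, -49.10). The virtual corner opposite E is at (-65.70, -49.10). Since A1 is tangent to AT there, VT ⟂ AT and since A1 is tangent to KN there, VK ⟂ KN, with radius 4.1, so the center V sits 4.1 in from both sides at V = (-61.60, -45.00). Then |EV| = |V − E| = 76.29.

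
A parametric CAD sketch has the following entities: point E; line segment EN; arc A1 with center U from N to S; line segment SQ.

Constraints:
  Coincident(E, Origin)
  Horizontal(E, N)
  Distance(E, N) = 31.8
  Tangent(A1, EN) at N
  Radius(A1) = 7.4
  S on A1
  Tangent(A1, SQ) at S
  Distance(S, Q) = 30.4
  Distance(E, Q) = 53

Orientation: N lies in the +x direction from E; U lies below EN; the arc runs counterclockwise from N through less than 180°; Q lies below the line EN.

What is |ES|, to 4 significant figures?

26.98

E is at the origin; E and N share the same y with |EN| = 31.8 and N on the +x side, so N = (31.80, 0.000). A1 meets EN tangentially, so UN is at right angles to EN, so U = N + (0, -7.4) = (31.80, -7.400). Since US ⟂ SQ (tangency), |UQ| = √(7.4² + 30.4²) = 31.29 regardless of where S sits on A1. So Q lies on both circle(E, 53.0) and circle(U, 31.29); the below-EN intersection is Q = (36.62, -38.31). S is the foot of the tangent from Q: S = (24.97, -10.24).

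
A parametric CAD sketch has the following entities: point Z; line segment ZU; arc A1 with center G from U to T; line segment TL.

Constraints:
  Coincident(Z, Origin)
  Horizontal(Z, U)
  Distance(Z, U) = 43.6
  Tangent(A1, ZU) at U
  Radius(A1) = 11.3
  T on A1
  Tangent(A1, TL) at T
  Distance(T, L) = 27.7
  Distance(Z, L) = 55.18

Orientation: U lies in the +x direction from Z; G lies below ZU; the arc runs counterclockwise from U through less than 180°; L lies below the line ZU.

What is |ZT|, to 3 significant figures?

35.1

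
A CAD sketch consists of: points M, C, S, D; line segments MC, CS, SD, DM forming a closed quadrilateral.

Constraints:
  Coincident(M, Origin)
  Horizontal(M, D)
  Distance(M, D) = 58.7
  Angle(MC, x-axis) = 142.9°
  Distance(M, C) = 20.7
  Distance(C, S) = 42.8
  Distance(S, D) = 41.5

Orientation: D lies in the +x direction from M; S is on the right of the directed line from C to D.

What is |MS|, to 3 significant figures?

22.1

M is at the origin; MD is horizontal with |MD| = 58.7 and D in +x, so D = (58.7, 0). MC runs at 142.9° with |MC| = 20.7, so C = (-16.5, 12.5). S is determined by |CS| = 42.8 and |SD| = 41.5 together: it lies at the intersection of circle(C, 42.8) and circle(D, 41.5). With |CD| = 76.2, the foot of the radical line on CD is 38.8 from C and the perpendicular offset is √(42.8² − 38.8²) = 18.0. Taking the right-of-CD solution: S = (18.9, -11.6).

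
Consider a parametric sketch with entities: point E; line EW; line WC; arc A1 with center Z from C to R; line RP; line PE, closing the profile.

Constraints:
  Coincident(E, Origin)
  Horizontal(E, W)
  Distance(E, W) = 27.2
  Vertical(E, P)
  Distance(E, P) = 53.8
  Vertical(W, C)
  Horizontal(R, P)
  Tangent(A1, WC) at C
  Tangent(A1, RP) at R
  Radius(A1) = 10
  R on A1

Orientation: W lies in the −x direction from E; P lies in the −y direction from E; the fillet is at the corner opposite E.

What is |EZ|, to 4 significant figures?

47.06

E is at the origin; EW is horizontal with |EW| = 27.2 and W on the −x side, so W = (-27.20, 0.000). EP is vertical with |EP| = 53.8 and P on the −y side, so P = (0.000, -53.80). The virtual corner opposite E is at (-27.20, -53.80). Tangency of A1 to WC means the radius ZC is perpendicular to WC and tangency of A1 to RP means the radius ZR is perpendicular to RP, with radius 10.0, so the center Z sits 10.0 in from both sides at Z = (-17.20, -43.80). Then |EZ| = |Z − E| = 47.06.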